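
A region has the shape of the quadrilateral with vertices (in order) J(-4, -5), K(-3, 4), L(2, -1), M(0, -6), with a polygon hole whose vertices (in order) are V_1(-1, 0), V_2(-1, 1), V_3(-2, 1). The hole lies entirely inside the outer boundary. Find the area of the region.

35.5

Outer boundary:
Apply the shoelace (surveyor's) formula: 2A = Σ (x_i·y_{i+1} − x_{i+1}·y_i), indices taken mod 4.
Σ = (-31) + (-5) + (-12) + (-24) = -72
Area = |Σ|/2 = 36.
Hole:
Σ = (-1) + (1) + (1) = 1
Area = |Σ|/2 = 0.5.
Net area = 36 − 0.5 = 35.5.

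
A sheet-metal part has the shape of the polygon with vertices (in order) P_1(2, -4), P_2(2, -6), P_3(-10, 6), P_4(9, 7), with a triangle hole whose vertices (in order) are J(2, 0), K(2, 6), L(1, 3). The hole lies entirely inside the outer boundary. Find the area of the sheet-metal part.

110

Outer boundary:
Σ = (-4) + (-48) + (-124) + (-50) = -226
Area = |Σ|/2 = 113.
Hole:
Apply the shoelace (surveyor's) formula: 2A = Σ (x_i·y_{i+1} − x_{i+1}·y_i), indices taken mod 3.
J→K: (2)(6) − (2)(0) = 12
K→L: (2)(3) − (1)(6) = 0
L→J: (1)(0) − (2)(3) = -6
Σ = 6
Area = |Σ|/2 = 3.
Net area = 113 − 3 = 110.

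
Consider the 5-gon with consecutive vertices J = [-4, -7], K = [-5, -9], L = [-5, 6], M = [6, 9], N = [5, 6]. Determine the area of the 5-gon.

87.5

Apply the surveyor's formula: 2A = Σ (x_i·y_{i+1} − x_{i+1}·y_i), indices taken mod 5.
J→K: (-4)(-9) − (-5)(-7) = 1
K→L: (-5)(6) − (-5)(-9) = -75
L→M: (-5)(9) − (6)(6) = -81
M→N: (6)(6) − (5)(9) = -9
N→J: (5)(-7) − (-4)(6) = -11
Σ = -175
Area = |Σ|/2 = 87.5.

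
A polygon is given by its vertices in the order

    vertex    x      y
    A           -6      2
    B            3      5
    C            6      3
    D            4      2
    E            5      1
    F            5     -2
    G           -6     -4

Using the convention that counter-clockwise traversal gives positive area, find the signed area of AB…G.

-73

A→B: (-6)(5) − (3)(2) = -36
B→C: (3)(3) − (6)(5) = -21
C→D: (6)(2) − (4)(3) = 0
D→E: (4)(1) − (5)(2) = -6
E→F: (5)(-2) − (5)(1) = -15
F→G: (5)(-4) − (-6)(-2) = -32
G→A: (-6)(2) − (-6)(-4) = -36
Σ = -146
Signed area = Σ/2 = -73 (negative ⇒ clockwise traversal).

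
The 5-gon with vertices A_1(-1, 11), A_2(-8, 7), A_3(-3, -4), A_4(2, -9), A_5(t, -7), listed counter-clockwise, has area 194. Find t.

12

The doubled signed area Σ (x_i y_{i+1} − x_{i+1} y_i) is linear in t.
With t=0 it equals 148; the coefficient of t is 20 (from the two edges through A_5).
So 20·t + 148 = 2·194 = 388 ⇒ t = 12.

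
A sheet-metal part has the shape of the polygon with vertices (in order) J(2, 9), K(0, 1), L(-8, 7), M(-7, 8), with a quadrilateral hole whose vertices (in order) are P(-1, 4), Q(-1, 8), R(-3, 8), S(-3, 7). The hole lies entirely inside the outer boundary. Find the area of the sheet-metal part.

Outer boundary:
Apply the surveyor's formula: 2A = Σ (x_i·y_{i+1} − x_{i+1}·y_i), indices taken mod 4.
Σ = (2) + (8) + (-15) + (-79) = -84
Area = |Σ|/2 = 42.
Hole:
Apply the shoelace formula: 2A = Σ (x_i·y_{i+1} − x_{i+1}·y_i), indices taken mod 4.
P→Q: (-1)(8) − (-1)(4) = -4
Q→R: (-1)(8) − (-3)(8) = 16
R→S: (-3)(7) − (-3)(8) = 3
S→P: (-3)(4) − (-1)(7) = -5
Σ = 10
Area = |Σ|/2 = 5.
Net area = 42 − 5 = 37.

37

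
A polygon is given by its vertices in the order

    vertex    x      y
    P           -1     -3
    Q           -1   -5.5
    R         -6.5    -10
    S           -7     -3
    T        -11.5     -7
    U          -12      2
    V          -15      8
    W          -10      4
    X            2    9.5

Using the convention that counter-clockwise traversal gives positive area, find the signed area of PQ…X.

Apply the surveyor's formula: 2A = Σ (x_i·y_{i+1} − x_{i+1}·y_i), indices taken mod 9.
Σ = (2.5) + (-25.75) + (-50.5) + (14.5) + (-107) + (-66) + (20) + (-103) + (3.5) = -311.75
Signed area = Σ/2 = -155.875 (negative ⇒ clockwise traversal).

-155.875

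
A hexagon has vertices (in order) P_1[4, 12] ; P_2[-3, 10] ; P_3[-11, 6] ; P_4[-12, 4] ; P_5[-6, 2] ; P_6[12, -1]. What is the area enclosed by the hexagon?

163

Σ = (76) + (92) + (28) + (0) + (-18) + (148) = 326
Area = |Σ|/2 = 163.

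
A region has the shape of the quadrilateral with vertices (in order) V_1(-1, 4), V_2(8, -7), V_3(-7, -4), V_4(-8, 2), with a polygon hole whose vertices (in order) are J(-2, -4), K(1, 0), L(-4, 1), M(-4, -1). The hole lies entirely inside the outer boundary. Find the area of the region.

Outer boundary:
Apply Gauss's area formula: 2A = Σ (x_i·y_{i+1} − x_{i+1}·y_i), indices taken mod 4.
Σ = (-25) + (-81) + (-46) + (-30) = -182
Area = |Σ|/2 = 91.
Hole:
Apply Gauss's area formula: 2A = Σ (x_i·y_{i+1} − x_{i+1}·y_i), indices taken mod 4.
Cross-terms: 4, 1, 8, 14  ⇒  Σ = 27
Area = |Σ|/2 = 13.5.
Net area = 91 − 13.5 = 77.5.

77.5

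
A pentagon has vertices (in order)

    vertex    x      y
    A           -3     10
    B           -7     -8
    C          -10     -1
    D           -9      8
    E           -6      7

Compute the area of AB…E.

Apply the shoelace formula: 2A = Σ (x_i·y_{i+1} − x_{i+1}·y_i), indices taken mod 5.
A→B: (-3)(-8) − (-7)(10) = 94
B→C: (-7)(-1) − (-10)(-8) = -73
C→D: (-10)(8) − (-9)(-1) = -89
D→E: (-9)(7) − (-6)(8) = -15
E→A: (-6)(10) − (-3)(7) = -39
Σ = -122
Area = |Σ|/2 = 61.

61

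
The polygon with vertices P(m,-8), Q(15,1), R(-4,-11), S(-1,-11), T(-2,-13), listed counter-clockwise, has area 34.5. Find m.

5

Write out the shoelace sum; only the two edges meeting at P involve m:
2·Area = [((-2)·(-8) − m·(-13)) + (m·1 − 15·(-8))] + -137
       = 14·m + -1 = 69
⇒ m = 5.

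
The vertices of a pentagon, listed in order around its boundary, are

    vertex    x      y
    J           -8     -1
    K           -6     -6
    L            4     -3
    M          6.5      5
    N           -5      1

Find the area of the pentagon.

Apply the shoelace (surveyor's) formula: 2A = Σ (x_i·y_{i+1} − x_{i+1}·y_i), indices taken mod 5.
Σ = (42) + (42) + (39.5) + (31.5) + (13) = 168
Area = |Σ|/2 = 84.

84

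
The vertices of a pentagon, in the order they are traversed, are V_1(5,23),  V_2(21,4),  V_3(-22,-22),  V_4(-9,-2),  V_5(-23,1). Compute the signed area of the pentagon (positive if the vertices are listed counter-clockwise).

-790

Σ = (-463) + (-374) + (-154) + (-55) + (-534) = -1580
Signed area = Σ/2 = -790 (negative ⇒ clockwise traversal).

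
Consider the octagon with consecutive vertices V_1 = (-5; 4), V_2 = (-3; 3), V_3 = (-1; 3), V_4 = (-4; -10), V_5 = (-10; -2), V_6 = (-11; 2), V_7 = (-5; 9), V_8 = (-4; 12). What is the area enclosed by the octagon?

Apply the surveyor's formula: 2A = Σ (x_i·y_{i+1} − x_{i+1}·y_i), indices taken mod 8.
V_1→V_2: (-5)(3) − (-3)(4) = -3
V_2→V_3: (-3)(3) − (-1)(3) = -6
V_3→V_4: (-1)(-10) − (-4)(3) = 22
V_4→V_5: (-4)(-2) − (-10)(-10) = -92
V_5→V_6: (-10)(2) − (-11)(-2) = -42
V_6→V_7: (-11)(9) − (-5)(2) = -89
V_7→V_8: (-5)(12) − (-4)(9) = -24
V_8→V_1: (-4)(4) − (-5)(12) = 44
Σ = -190
Area = |Σ|/2 = 95.

95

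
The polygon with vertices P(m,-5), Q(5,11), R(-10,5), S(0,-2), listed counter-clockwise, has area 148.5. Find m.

9

The doubled signed area Σ (x_i y_{i+1} − x_{i+1} y_i) is linear in m.
With m=0 it equals 180; the coefficient of m is 13 (from the two edges through P).
So 13·m + 180 = 2·148.5 = 297 ⇒ m = 9.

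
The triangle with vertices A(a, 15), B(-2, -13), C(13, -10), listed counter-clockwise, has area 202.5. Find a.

3

The doubled signed area Σ (x_i y_{i+1} − x_{i+1} y_i) is linear in a.
With a=0 it equals 414; the coefficient of a is -3 (from the two edges through A).
So -3·a + 414 = 2·202.5 = 405 ⇒ a = 3.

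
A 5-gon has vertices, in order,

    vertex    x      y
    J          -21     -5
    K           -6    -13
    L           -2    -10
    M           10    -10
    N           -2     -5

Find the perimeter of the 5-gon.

|JK| = √((15)² + (-8)²) = √289 = 17
|KL| = √((4)² + (3)²) = √25 = 5
|LM| = √((12)² + (0)²) = √144 = 12
|MN| = √((-12)² + (5)²) = √169 = 13
|NJ| = √((-19)² + (0)²) = √361 = 19
Perimeter = 17 + 5 + 12 + 13 + 19 = 66.

66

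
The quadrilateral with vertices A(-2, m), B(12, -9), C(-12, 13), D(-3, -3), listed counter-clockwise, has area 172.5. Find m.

The doubled signed area Σ (x_i y_{i+1} − x_{i+1} y_i) is linear in m.
With m=0 it equals 135; the coefficient of m is -15 (from the two edges through A).
So -15·m + 135 = 2·172.5 = 345 ⇒ m = -14.

-14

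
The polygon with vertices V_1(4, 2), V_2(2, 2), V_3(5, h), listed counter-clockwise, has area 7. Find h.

Write out the shoelace sum; only the two edges meeting at V_3 involve h:
2·Area = [(2·h − 5·2) + (5·2 − 4·h)] + 4
       = -2·h + 4 = 14
⇒ h = -5.

-5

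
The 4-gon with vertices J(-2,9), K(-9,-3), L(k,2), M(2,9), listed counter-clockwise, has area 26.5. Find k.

-4

The doubled signed area Σ (x_i y_{i+1} − x_{i+1} y_i) is linear in k.
With k=0 it equals 101; the coefficient of k is 12 (from the two edges through L).
So 12·k + 101 = 2·26.5 = 53 ⇒ k = -4.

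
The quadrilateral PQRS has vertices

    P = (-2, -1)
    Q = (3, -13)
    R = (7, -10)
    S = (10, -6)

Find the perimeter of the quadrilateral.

36

|PQ| = √((5)² + (-12)²) = √169 = 13
|QR| = √((4)² + (3)²) = √25 = 5
|RS| = √((3)² + (4)²) = √25 = 5
|SP| = √((-12)² + (5)²) = √169 = 13
Perimeter = 13 + 5 + 5 + 13 = 36.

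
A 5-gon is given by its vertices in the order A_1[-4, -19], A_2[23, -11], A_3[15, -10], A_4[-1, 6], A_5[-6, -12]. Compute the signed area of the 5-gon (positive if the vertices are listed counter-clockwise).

305

Cross-terms: 481, -65, 80, 48, 66  ⇒  Σ = 610
Signed area = Σ/2 = 305 (positive ⇒ counter-clockwise traversal).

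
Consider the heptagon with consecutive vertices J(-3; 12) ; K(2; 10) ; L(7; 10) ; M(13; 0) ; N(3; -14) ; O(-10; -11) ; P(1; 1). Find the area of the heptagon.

Apply the shoelace (surveyor's) formula: 2A = Σ (x_i·y_{i+1} − x_{i+1}·y_i), indices taken mod 7.
Σ = (-54) + (-50) + (-130) + (-182) + (-173) + (1) + (15) = -573
Area = |Σ|/2 = 286.5.

286.5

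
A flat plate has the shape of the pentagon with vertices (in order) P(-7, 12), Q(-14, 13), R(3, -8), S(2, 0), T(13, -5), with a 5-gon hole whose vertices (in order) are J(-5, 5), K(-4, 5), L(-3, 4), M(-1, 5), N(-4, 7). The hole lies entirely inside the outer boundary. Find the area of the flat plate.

Outer boundary:
Σ = (77) + (73) + (16) + (-10) + (121) = 277
Area = |Σ|/2 = 138.5.
Hole:
Apply the surveyor's formula: 2A = Σ (x_i·y_{i+1} − x_{i+1}·y_i), indices taken mod 5.
J→K: (-5)(5) − (-4)(5) = -5
K→L: (-4)(4) − (-3)(5) = -1
L→M: (-3)(5) − (-1)(4) = -11
M→N: (-1)(7) − (-4)(5) = 13
N→J: (-4)(5) − (-5)(7) = 15
Σ = 11
Area = |Σ|/2 = 5.5.
Net area = 138.5 − 5.5 = 133.

133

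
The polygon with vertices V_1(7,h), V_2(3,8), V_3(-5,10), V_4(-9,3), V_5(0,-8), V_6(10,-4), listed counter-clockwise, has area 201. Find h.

3

The doubled signed area Σ (x_i y_{i+1} − x_{i+1} y_i) is linear in h.
With h=0 it equals 381; the coefficient of h is 7 (from the two edges through V_1).
So 7·h + 381 = 2·201 = 402 ⇒ h = 3.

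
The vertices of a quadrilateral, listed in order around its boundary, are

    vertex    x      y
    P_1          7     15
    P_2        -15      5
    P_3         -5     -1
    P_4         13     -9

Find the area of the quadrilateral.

Σ = (260) + (40) + (58) + (258) = 616
Area = |Σ|/2 = 308.

308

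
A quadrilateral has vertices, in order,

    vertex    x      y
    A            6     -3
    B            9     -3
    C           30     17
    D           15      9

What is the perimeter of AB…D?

64

|AB| = √((3)² + (0)²) = √9 = 3
|BC| = √((21)² + (20)²) = √841 = 29
|CD| = √((-15)² + (-8)²) = √289 = 17
|DA| = √((-9)² + (-12)²) = √225 = 15
Perimeter = 3 + 29 + 17 + 15 = 64.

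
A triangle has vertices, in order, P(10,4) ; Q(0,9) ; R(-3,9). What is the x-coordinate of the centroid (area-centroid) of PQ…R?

Apply Gauss's area formula. First the cross-terms c_i = x_i·y_{i+1} − x_{i+1}·y_i:
  90, 27, -102  ⇒  2A = 15, A = 7.5.
Then Σ (x_i + x_{i+1})·c_i = 105, so x̄ = 105 / (6·7.5) = 7/3.

7/3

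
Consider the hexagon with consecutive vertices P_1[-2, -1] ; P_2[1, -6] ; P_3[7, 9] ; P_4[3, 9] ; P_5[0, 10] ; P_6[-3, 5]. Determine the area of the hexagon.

86.5

P_1→P_2: (-2)(-6) − (1)(-1) = 13
P_2→P_3: (1)(9) − (7)(-6) = 51
P_3→P_4: (7)(9) − (3)(9) = 36
P_4→P_5: (3)(10) − (0)(9) = 30
P_5→P_6: (0)(5) − (-3)(10) = 30
P_6→P_1: (-3)(-1) − (-2)(5) = 13
Σ = 173
Area = |Σ|/2 = 86.5.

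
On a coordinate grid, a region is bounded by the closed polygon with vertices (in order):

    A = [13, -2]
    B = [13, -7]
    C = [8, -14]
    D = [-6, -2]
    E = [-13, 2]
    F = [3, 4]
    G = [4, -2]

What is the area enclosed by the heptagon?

Apply the shoelace (surveyor's) formula: 2A = Σ (x_i·y_{i+1} − x_{i+1}·y_i), indices taken mod 7.
A→B: (13)(-7) − (13)(-2) = -65
B→C: (13)(-14) − (8)(-7) = -126
C→D: (8)(-2) − (-6)(-14) = -100
D→E: (-6)(2) − (-13)(-2) = -38
E→F: (-13)(4) − (3)(2) = -58
F→G: (3)(-2) − (4)(4) = -22
G→A: (4)(-2) − (13)(-2) = 18
Σ = -391
Area = |Σ|/2 = 195.5.

195.5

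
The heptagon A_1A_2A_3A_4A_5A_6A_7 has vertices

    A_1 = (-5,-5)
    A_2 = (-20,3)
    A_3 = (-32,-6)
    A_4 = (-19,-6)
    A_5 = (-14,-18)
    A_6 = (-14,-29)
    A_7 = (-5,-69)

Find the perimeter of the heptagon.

|A_1A_2| = √((-15)² + (8)²) = √289 = 17
|A_2A_3| = √((-12)² + (-9)²) = √225 = 15
|A_3A_4| = √((13)² + (0)²) = √169 = 13
|A_4A_5| = √((5)² + (-12)²) = √169 = 13
|A_5A_6| = √((0)² + (-11)²) = √121 = 11
|A_6A_7| = √((9)² + (-40)²) = √1681 = 41
|A_7A_1| = √((0)² + (64)²) = √4096 = 64
Perimeter = 17 + 15 + 13 + 13 + 11 + 41 + 64 = 174.

174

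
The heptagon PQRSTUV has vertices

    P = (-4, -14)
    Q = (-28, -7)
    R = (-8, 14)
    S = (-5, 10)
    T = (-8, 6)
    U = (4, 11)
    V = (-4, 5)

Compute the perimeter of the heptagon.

106

|PQ| = √((-24)² + (7)²) = √625 = 25
|QR| = √((20)² + (21)²) = √841 = 29
|RS| = √((3)² + (-4)²) = √25 = 5
|ST| = √((-3)² + (-4)²) = √25 = 5
|TU| = √((12)² + (5)²) = √169 = 13
|UV| = √((-8)² + (-6)²) = √100 = 10
|VP| = √((0)² + (-19)²) = √361 = 19
Perimeter = 25 + 29 + 5 + 5 + 13 + 10 + 19 = 106.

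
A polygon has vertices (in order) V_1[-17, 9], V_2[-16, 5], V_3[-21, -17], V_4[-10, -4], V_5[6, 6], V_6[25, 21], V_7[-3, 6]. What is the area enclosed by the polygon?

289

Σ = (59) + (377) + (-86) + (-36) + (-24) + (213) + (75) = 578
Area = |Σ|/2 = 289.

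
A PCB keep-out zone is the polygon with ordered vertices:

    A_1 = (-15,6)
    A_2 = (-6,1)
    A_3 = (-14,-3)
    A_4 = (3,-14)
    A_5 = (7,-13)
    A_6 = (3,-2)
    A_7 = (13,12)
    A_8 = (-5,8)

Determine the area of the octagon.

A_1→A_2: (-15)(1) − (-6)(6) = 21
A_2→A_3: (-6)(-3) − (-14)(1) = 32
A_3→A_4: (-14)(-14) − (3)(-3) = 205
A_4→A_5: (3)(-13) − (7)(-14) = 59
A_5→A_6: (7)(-2) − (3)(-13) = 25
A_6→A_7: (3)(12) − (13)(-2) = 62
A_7→A_8: (13)(8) − (-5)(12) = 164
A_8→A_1: (-5)(6) − (-15)(8) = 90
Σ = 658
Area = |Σ|/2 = 329.

329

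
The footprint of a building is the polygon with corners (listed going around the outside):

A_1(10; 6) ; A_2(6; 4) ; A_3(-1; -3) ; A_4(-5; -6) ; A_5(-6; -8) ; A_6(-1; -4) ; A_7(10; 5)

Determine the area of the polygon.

23

A_1→A_2: (10)(4) − (6)(6) = 4
A_2→A_3: (6)(-3) − (-1)(4) = -14
A_3→A_4: (-1)(-6) − (-5)(-3) = -9
A_4→A_5: (-5)(-8) − (-6)(-6) = 4
A_5→A_6: (-6)(-4) − (-1)(-8) = 16
A_6→A_7: (-1)(5) − (10)(-4) = 35
A_7→A_1: (10)(6) − (10)(5) = 10
Σ = 46
Area = |Σ|/2 = 23.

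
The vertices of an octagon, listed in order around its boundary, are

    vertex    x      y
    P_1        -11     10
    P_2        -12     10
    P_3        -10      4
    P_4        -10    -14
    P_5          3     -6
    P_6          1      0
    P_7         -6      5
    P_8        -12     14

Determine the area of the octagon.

182.5

Apply the surveyor's formula: 2A = Σ (x_i·y_{i+1} − x_{i+1}·y_i), indices taken mod 8.
P_1→P_2: (-11)(10) − (-12)(10) = 10
P_2→P_3: (-12)(4) − (-10)(10) = 52
P_3→P_4: (-10)(-14) − (-10)(4) = 180
P_4→P_5: (-10)(-6) − (3)(-14) = 102
P_5→P_6: (3)(0) − (1)(-6) = 6
P_6→P_7: (1)(5) − (-6)(0) = 5
P_7→P_8: (-6)(14) − (-12)(5) = -24
P_8→P_1: (-12)(10) − (-11)(14) = 34
Σ = 365
Area = |Σ|/2 = 182.5.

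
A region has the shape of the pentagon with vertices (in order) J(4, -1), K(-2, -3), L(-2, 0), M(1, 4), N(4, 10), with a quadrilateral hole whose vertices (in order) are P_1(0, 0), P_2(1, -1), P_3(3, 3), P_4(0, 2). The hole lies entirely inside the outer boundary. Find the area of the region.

Outer boundary:
Σ = (-14) + (-6) + (-8) + (-6) + (-44) = -78
Area = |Σ|/2 = 39.
Hole:
Σ = (0) + (6) + (6) + (0) = 12
Area = |Σ|/2 = 6.
Net area = 39 − 6 = 33.

33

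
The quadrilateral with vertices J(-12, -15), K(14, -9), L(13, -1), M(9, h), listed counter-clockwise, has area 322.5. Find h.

Write out the shoelace sum; only the two edges meeting at M involve h:
2·Area = [(13·h − 9·(-1)) + (9·(-15) − (-12)·h)] + 421
       = 25·h + 295 = 645
⇒ h = 14.

14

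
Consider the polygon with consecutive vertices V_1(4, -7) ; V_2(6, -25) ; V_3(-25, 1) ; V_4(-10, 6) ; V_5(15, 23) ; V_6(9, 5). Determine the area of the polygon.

V_1→V_2: (4)(-25) − (6)(-7) = -58
V_2→V_3: (6)(1) − (-25)(-25) = -619
V_3→V_4: (-25)(6) − (-10)(1) = -140
V_4→V_5: (-10)(23) − (15)(6) = -320
V_5→V_6: (15)(5) − (9)(23) = -132
V_6→V_1: (9)(-7) − (4)(5) = -83
Σ = -1352
Area = |Σ|/2 = 676.

676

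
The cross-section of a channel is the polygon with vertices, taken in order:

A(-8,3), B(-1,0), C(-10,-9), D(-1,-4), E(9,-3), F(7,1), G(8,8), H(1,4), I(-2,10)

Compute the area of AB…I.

138

Apply the shoelace (surveyor's) formula: 2A = Σ (x_i·y_{i+1} − x_{i+1}·y_i), indices taken mod 9.
Σ = (3) + (9) + (31) + (39) + (30) + (48) + (24) + (18) + (74) = 276
Area = |Σ|/2 = 138.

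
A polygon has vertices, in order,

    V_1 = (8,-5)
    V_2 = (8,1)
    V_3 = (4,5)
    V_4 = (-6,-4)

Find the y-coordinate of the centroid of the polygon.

Apply the shoelace (surveyor's) formula. First the cross-terms c_i = x_i·y_{i+1} − x_{i+1}·y_i:
  48, 36, 14, 62  ⇒  2A = 160, A = 80.
Then Σ (y_i + y_{i+1})·c_i = -520, so ȳ = -520 / (6·80) = -13/12.

-13/12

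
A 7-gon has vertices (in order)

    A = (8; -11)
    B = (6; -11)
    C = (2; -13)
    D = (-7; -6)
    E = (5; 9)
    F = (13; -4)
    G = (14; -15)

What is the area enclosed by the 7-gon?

262

A→B: (8)(-11) − (6)(-11) = -22
B→C: (6)(-13) − (2)(-11) = -56
C→D: (2)(-6) − (-7)(-13) = -103
D→E: (-7)(9) − (5)(-6) = -33
E→F: (5)(-4) − (13)(9) = -137
F→G: (13)(-15) − (14)(-4) = -139
G→A: (14)(-11) − (8)(-15) = -34
Σ = -524
Area = |Σ|/2 = 262.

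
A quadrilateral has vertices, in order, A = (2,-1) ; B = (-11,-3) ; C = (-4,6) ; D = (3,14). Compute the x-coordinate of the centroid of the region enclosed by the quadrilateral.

-2.07

Apply the shoelace (surveyor's) formula. First the cross-terms c_i = x_i·y_{i+1} − x_{i+1}·y_i:
  -17, -78, -74, -31  ⇒  2A = -200, A = -100.
Then Σ (x_i + x_{i+1})·c_i = 1242, so x̄ = 1242 / (6·(-100)) = -2.07.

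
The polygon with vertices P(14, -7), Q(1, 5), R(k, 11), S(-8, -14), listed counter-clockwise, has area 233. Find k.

Write out the shoelace sum; only the two edges meeting at R involve k:
2·Area = [(1·11 − k·5) + (k·(-14) − (-8)·11)] + 329
       = -19·k + 428 = 466
⇒ k = -2.

-2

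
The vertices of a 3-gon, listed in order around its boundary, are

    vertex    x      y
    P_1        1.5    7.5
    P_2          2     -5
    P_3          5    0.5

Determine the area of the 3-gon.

Σ = (-22.5) + (26) + (36.75) = 40.25
Area = |Σ|/2 = 20.125.

20.125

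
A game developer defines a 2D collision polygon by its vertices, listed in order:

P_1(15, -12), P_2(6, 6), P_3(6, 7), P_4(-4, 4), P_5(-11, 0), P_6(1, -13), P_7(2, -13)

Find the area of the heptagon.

Apply Gauss's area formula: 2A = Σ (x_i·y_{i+1} − x_{i+1}·y_i), indices taken mod 7.
Σ = (162) + (6) + (52) + (44) + (143) + (13) + (171) = 591
Area = |Σ|/2 = 295.5.

295.5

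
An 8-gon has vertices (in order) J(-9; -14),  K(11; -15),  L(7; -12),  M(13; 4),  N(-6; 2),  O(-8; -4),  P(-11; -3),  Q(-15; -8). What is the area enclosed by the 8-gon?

Apply Gauss's area formula: 2A = Σ (x_i·y_{i+1} − x_{i+1}·y_i), indices taken mod 8.
Cross-terms: 289, -27, 184, 50, 40, -20, 43, 138  ⇒  Σ = 697
Area = |Σ|/2 = 348.5.

348.5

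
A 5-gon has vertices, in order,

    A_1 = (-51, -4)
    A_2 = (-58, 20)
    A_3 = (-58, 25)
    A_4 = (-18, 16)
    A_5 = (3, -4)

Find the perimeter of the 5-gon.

154

|A_1A_2| = √((-7)² + (24)²) = √625 = 25
|A_2A_3| = √((0)² + (5)²) = √25 = 5
|A_3A_4| = √((40)² + (-9)²) = √1681 = 41
|A_4A_5| = √((21)² + (-20)²) = √841 = 29
|A_5A_1| = √((-54)² + (0)²) = √2916 = 54
Perimeter = 25 + 5 + 41 + 29 + 54 = 154.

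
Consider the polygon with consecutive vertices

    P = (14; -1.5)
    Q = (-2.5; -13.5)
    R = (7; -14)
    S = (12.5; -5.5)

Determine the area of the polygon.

Σ = (-192.75) + (129.5) + (136.5) + (58.25) = 131.5
Area = |Σ|/2 = 65.75.

65.75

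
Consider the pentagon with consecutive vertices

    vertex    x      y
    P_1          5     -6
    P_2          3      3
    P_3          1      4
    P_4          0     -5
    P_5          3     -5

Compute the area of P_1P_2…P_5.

Apply Gauss's area formula: 2A = Σ (x_i·y_{i+1} − x_{i+1}·y_i), indices taken mod 5.
Σ = (33) + (9) + (-5) + (15) + (7) = 59
Area = |Σ|/2 = 29.5.

29.5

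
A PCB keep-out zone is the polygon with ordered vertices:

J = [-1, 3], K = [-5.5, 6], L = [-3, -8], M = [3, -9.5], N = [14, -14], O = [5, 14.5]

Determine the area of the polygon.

259.25

Apply the surveyor's formula: 2A = Σ (x_i·y_{i+1} − x_{i+1}·y_i), indices taken mod 6.
Cross-terms: 10.5, 62, 52.5, 91, 273, 29.5  ⇒  Σ = 518.5
Area = |Σ|/2 = 259.25.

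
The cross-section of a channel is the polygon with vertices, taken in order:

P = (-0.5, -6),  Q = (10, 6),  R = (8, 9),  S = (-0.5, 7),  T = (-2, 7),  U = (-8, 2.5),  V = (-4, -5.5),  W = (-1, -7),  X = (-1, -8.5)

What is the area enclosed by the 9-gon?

Apply the shoelace formula: 2A = Σ (x_i·y_{i+1} − x_{i+1}·y_i), indices taken mod 9.
Cross-terms: 57, 42, 60.5, 10.5, 51, 54, 22.5, 1.5, 1.75  ⇒  Σ = 300.75
Area = |Σ|/2 = 150.375.

150.375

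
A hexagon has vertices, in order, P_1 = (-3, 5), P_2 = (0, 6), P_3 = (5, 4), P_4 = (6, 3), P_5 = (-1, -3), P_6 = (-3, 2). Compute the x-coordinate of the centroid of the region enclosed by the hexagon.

43/69

Apply the surveyor's formula. First the cross-terms c_i = x_i·y_{i+1} − x_{i+1}·y_i:
  -18, -30, -9, -15, -11, -9  ⇒  2A = -92, A = -46.
Then Σ (x_i + x_{i+1})·c_i = -172, so x̄ = -172 / (6·(-46)) = 43/69.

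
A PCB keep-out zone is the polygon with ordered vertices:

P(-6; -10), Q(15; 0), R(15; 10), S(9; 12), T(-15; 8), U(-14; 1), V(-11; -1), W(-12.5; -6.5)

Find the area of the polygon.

P→Q: (-6)(0) − (15)(-10) = 150
Q→R: (15)(10) − (15)(0) = 150
R→S: (15)(12) − (9)(10) = 90
S→T: (9)(8) − (-15)(12) = 252
T→U: (-15)(1) − (-14)(8) = 97
U→V: (-14)(-1) − (-11)(1) = 25
V→W: (-11)(-6.5) − (-12.5)(-1) = 59
W→P: (-12.5)(-10) − (-6)(-6.5) = 86
Σ = 909
Area = |Σ|/2 = 454.5.

454.5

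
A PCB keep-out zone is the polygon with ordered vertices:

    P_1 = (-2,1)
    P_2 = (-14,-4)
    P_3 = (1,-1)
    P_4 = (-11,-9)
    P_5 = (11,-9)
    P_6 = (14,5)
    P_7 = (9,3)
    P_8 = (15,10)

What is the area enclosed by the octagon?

Apply the surveyor's formula: 2A = Σ (x_i·y_{i+1} − x_{i+1}·y_i), indices taken mod 8.
Σ = (22) + (18) + (-20) + (198) + (181) + (-3) + (45) + (35) = 476
Area = |Σ|/2 = 238.

238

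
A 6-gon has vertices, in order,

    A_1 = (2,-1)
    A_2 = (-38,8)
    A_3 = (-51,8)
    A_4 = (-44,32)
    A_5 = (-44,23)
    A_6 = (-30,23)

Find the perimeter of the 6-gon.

|A_1A_2| = √((-40)² + (9)²) = √1681 = 41
|A_2A_3| = √((-13)² + (0)²) = √169 = 13
|A_3A_4| = √((7)² + (24)²) = √625 = 25
|A_4A_5| = √((0)² + (-9)²) = √81 = 9
|A_5A_6| = √((14)² + (0)²) = √196 = 14
|A_6A_1| = √((32)² + (-24)²) = √1600 = 40
Perimeter = 41 + 13 + 25 + 9 + 14 + 40 = 142.

142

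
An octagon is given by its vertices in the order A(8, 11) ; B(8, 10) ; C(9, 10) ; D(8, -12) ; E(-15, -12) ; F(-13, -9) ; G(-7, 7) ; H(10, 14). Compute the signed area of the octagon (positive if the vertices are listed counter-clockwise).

-413.5

Apply the shoelace (surveyor's) formula: 2A = Σ (x_i·y_{i+1} − x_{i+1}·y_i), indices taken mod 8.
A→B: (8)(10) − (8)(11) = -8
B→C: (8)(10) − (9)(10) = -10
C→D: (9)(-12) − (8)(10) = -188
D→E: (8)(-12) − (-15)(-12) = -276
E→F: (-15)(-9) − (-13)(-12) = -21
F→G: (-13)(7) − (-7)(-9) = -154
G→H: (-7)(14) − (10)(7) = -168
H→A: (10)(11) − (8)(14) = -2
Σ = -827
Signed area = Σ/2 = -413.5 (negative ⇒ clockwise traversal).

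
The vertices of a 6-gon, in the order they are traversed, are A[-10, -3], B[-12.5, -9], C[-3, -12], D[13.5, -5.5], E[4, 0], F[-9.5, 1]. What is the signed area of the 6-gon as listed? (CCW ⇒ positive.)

Apply the surveyor's formula: 2A = Σ (x_i·y_{i+1} − x_{i+1}·y_i), indices taken mod 6.
A→B: (-10)(-9) − (-12.5)(-3) = 52.5
B→C: (-12.5)(-12) − (-3)(-9) = 123
C→D: (-3)(-5.5) − (13.5)(-12) = 178.5
D→E: (13.5)(0) − (4)(-5.5) = 22
E→F: (4)(1) − (-9.5)(0) = 4
F→A: (-9.5)(-3) − (-10)(1) = 38.5
Σ = 418.5
Signed area = Σ/2 = 209.25 (positive ⇒ counter-clockwise traversal).

209.25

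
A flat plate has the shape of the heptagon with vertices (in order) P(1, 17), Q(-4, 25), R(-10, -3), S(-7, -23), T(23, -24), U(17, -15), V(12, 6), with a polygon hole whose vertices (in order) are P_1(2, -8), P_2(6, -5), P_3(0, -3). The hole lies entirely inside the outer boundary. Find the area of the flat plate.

889

Outer boundary:
Apply Gauss's area formula: 2A = Σ (x_i·y_{i+1} − x_{i+1}·y_i), indices taken mod 7.
P→Q: (1)(25) − (-4)(17) = 93
Q→R: (-4)(-3) − (-10)(25) = 262
R→S: (-10)(-23) − (-7)(-3) = 209
S→T: (-7)(-24) − (23)(-23) = 697
T→U: (23)(-15) − (17)(-24) = 63
U→V: (17)(6) − (12)(-15) = 282
V→P: (12)(17) − (1)(6) = 198
Σ = 1804
Area = |Σ|/2 = 902.
Hole:
Σ = (38) + (-18) + (6) = 26
Area = |Σ|/2 = 13.
Net area = 902 − 13 = 889.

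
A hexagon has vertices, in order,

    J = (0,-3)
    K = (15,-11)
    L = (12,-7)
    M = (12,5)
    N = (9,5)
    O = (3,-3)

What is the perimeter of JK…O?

|JK| = √((15)² + (-8)²) = √289 = 17
|KL| = √((-3)² + (4)²) = √25 = 5
|LM| = √((0)² + (12)²) = √144 = 12
|MN| = √((-3)² + (0)²) = √9 = 3
|NO| = √((-6)² + (-8)²) = √100 = 10
|OJ| = √((-3)² + (0)²) = √9 = 3
Perimeter = 17 + 5 + 12 + 3 + 10 + 3 = 50.

50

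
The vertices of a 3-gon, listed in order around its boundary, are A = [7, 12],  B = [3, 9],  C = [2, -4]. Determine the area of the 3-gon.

Apply Gauss's area formula: 2A = Σ (x_i·y_{i+1} − x_{i+1}·y_i), indices taken mod 3.
A→B: (7)(9) − (3)(12) = 27
B→C: (3)(-4) − (2)(9) = -30
C→A: (2)(12) − (7)(-4) = 52
Σ = 49
Area = |Σ|/2 = 24.5.

24.5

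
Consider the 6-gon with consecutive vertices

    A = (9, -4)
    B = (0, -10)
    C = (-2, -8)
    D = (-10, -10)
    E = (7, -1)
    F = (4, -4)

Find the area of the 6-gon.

47

Apply the shoelace (surveyor's) formula: 2A = Σ (x_i·y_{i+1} − x_{i+1}·y_i), indices taken mod 6.
A→B: (9)(-10) − (0)(-4) = -90
B→C: (0)(-8) − (-2)(-10) = -20
C→D: (-2)(-10) − (-10)(-8) = -60
D→E: (-10)(-1) − (7)(-10) = 80
E→F: (7)(-4) − (4)(-1) = -24
F→A: (4)(-4) − (9)(-4) = 20
Σ = -94
Area = |Σ|/2 = 47.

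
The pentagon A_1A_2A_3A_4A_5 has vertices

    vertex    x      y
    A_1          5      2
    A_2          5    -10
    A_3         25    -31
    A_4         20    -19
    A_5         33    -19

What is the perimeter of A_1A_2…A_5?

|A_1A_2| = √((0)² + (-12)²) = √144 = 12
|A_2A_3| = √((20)² + (-21)²) = √841 = 29
|A_3A_4| = √((-5)² + (12)²) = √169 = 13
|A_4A_5| = √((13)² + (0)²) = √169 = 13
|A_5A_1| = √((-28)² + (21)²) = √1225 = 35
Perimeter = 12 + 29 + 13 + 13 + 35 = 102.

102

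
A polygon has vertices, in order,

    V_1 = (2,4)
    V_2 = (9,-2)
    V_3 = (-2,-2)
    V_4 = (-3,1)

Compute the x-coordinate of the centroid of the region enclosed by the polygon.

15/7

Apply the shoelace formula. First the cross-terms c_i = x_i·y_{i+1} − x_{i+1}·y_i:
  -40, -22, -8, -14  ⇒  2A = -84, A = -42.
Then Σ (x_i + x_{i+1})·c_i = -540, so x̄ = -540 / (6·(-42)) = 15/7.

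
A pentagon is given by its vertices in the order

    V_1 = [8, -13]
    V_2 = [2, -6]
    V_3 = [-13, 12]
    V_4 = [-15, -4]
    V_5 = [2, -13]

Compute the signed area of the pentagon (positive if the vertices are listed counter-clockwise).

Σ = (-22) + (-54) + (232) + (203) + (78) = 437
Signed area = Σ/2 = 218.5 (positive ⇒ counter-clockwise traversal).

218.5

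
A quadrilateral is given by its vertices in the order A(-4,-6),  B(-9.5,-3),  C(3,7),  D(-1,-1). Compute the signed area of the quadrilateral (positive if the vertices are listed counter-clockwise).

Cross-terms: -45, -57.5, 4, 2  ⇒  Σ = -96.5
Signed area = Σ/2 = -48.25 (negative ⇒ clockwise traversal).

-48.25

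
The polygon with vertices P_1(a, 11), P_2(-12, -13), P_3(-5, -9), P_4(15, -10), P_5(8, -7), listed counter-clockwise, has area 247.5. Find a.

-12

Write out the shoelace sum; only the two edges meeting at P_1 involve a:
2·Area = [(8·11 − a·(-7)) + (a·(-13) − (-12)·11)] + 203
       = -6·a + 423 = 495
⇒ a = -12.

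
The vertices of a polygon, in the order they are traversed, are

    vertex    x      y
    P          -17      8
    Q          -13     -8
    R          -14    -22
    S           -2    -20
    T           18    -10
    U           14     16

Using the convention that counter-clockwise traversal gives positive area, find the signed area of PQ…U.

921

P→Q: (-17)(-8) − (-13)(8) = 240
Q→R: (-13)(-22) − (-14)(-8) = 174
R→S: (-14)(-20) − (-2)(-22) = 236
S→T: (-2)(-10) − (18)(-20) = 380
T→U: (18)(16) − (14)(-10) = 428
U→P: (14)(8) − (-17)(16) = 384
Σ = 1842
Signed area = Σ/2 = 921 (positive ⇒ counter-clockwise traversal).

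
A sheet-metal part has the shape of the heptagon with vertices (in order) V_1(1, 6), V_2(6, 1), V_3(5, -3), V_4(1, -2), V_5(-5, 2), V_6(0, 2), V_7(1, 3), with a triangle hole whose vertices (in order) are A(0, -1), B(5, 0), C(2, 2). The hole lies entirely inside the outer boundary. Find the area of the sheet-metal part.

Outer boundary:
Apply the surveyor's formula: 2A = Σ (x_i·y_{i+1} − x_{i+1}·y_i), indices taken mod 7.
Cross-terms: -35, -23, -7, -8, -10, -2, 3  ⇒  Σ = -82
Area = |Σ|/2 = 41.
Hole:
Apply the surveyor's formula: 2A = Σ (x_i·y_{i+1} − x_{i+1}·y_i), indices taken mod 3.
Σ = (5) + (10) + (-2) = 13
Area = |Σ|/2 = 6.5.
Net area = 41 − 6.5 = 34.5.

34.5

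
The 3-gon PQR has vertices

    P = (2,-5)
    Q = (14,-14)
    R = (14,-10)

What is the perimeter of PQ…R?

32

|PQ| = √((12)² + (-9)²) = √225 = 15
|QR| = √((0)² + (4)²) = √16 = 4
|RP| = √((-12)² + (5)²) = √169 = 13
Perimeter = 15 + 4 + 13 = 32.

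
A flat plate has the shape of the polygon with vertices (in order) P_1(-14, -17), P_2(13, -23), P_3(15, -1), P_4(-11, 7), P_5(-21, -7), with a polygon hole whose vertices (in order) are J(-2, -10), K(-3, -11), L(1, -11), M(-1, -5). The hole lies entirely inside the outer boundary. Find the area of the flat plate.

716

Outer boundary:
Apply the shoelace formula: 2A = Σ (x_i·y_{i+1} − x_{i+1}·y_i), indices taken mod 5.
Σ = (543) + (332) + (94) + (224) + (259) = 1452
Area = |Σ|/2 = 726.
Hole:
Apply the shoelace (surveyor's) formula: 2A = Σ (x_i·y_{i+1} − x_{i+1}·y_i), indices taken mod 4.
Σ = (-8) + (44) + (-16) + (0) = 20
Area = |Σ|/2 = 10.
Net area = 726 − 10 = 716.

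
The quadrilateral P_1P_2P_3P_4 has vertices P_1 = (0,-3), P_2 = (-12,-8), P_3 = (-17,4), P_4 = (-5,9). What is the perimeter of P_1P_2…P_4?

52

|P_1P_2| = √((-12)² + (-5)²) = √169 = 13
|P_2P_3| = √((-5)² + (12)²) = √169 = 13
|P_3P_4| = √((12)² + (5)²) = √169 = 13
|P_4P_1| = √((5)² + (-12)²) = √169 = 13
Perimeter = 13 + 13 + 13 + 13 = 52.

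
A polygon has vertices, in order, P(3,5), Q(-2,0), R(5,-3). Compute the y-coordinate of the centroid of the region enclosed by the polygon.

Apply the surveyor's formula. First the cross-terms c_i = x_i·y_{i+1} − x_{i+1}·y_i:
  10, 6, 34  ⇒  2A = 50, A = 25.
Then Σ (y_i + y_{i+1})·c_i = 100, so ȳ = 100 / (6·25) = 2/3.

2/3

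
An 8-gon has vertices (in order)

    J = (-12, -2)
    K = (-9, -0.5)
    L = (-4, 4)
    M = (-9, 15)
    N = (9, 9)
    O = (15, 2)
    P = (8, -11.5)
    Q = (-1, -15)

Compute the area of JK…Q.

452.5

Apply the shoelace (surveyor's) formula: 2A = Σ (x_i·y_{i+1} − x_{i+1}·y_i), indices taken mod 8.
Σ = (-12) + (-38) + (-24) + (-216) + (-117) + (-188.5) + (-131.5) + (-178) = -905
Area = |Σ|/2 = 452.5.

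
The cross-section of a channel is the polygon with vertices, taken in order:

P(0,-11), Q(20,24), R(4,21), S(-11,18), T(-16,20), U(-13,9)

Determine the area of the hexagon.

Apply Gauss's area formula: 2A = Σ (x_i·y_{i+1} − x_{i+1}·y_i), indices taken mod 6.
Σ = (220) + (324) + (303) + (68) + (116) + (143) = 1174
Area = |Σ|/2 = 587.

587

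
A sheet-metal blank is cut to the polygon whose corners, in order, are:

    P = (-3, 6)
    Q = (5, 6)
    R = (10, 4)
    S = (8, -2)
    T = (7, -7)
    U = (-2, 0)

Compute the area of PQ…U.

104

P→Q: (-3)(6) − (5)(6) = -48
Q→R: (5)(4) − (10)(6) = -40
R→S: (10)(-2) − (8)(4) = -52
S→T: (8)(-7) − (7)(-2) = -42
T→U: (7)(0) − (-2)(-7) = -14
U→P: (-2)(6) − (-3)(0) = -12
Σ = -208
Area = |Σ|/2 = 104.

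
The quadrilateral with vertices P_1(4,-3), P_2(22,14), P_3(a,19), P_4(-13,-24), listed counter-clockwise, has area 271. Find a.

10

The doubled signed area Σ (x_i y_{i+1} − x_{i+1} y_i) is linear in a.
With a=0 it equals 922; the coefficient of a is -38 (from the two edges through P_3).
So -38·a + 922 = 2·271 = 542 ⇒ a = 10.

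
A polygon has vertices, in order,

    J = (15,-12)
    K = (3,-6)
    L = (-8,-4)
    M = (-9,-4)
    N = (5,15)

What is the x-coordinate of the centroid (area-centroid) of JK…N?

974/259

Apply Gauss's area formula. First the cross-terms c_i = x_i·y_{i+1} − x_{i+1}·y_i:
  -54, -60, -4, -115, -285  ⇒  2A = -518, A = -259.
Then Σ (x_i + x_{i+1})·c_i = -5844, so x̄ = -5844 / (6·(-259)) = 974/259.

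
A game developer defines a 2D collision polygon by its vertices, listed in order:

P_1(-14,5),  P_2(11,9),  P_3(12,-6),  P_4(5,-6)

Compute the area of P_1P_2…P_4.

228

Apply the surveyor's formula: 2A = Σ (x_i·y_{i+1} − x_{i+1}·y_i), indices taken mod 4.
P_1→P_2: (-14)(9) − (11)(5) = -181
P_2→P_3: (11)(-6) − (12)(9) = -174
P_3→P_4: (12)(-6) − (5)(-6) = -42
P_4→P_1: (5)(5) − (-14)(-6) = -59
Σ = -456
Area = |Σ|/2 = 228.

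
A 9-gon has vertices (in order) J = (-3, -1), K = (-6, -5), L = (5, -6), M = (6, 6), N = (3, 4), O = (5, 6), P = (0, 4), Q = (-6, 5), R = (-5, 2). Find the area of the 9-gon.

Cross-terms: 9, 61, 66, 6, -2, 20, 24, 13, 11  ⇒  Σ = 208
Area = |Σ|/2 = 104.

104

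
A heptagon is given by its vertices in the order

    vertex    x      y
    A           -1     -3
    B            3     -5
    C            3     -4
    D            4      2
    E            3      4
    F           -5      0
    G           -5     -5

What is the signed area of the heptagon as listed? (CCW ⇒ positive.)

52

Apply Gauss's area formula: 2A = Σ (x_i·y_{i+1} − x_{i+1}·y_i), indices taken mod 7.
Σ = (14) + (3) + (22) + (10) + (20) + (25) + (10) = 104
Signed area = Σ/2 = 52 (positive ⇒ counter-clockwise traversal).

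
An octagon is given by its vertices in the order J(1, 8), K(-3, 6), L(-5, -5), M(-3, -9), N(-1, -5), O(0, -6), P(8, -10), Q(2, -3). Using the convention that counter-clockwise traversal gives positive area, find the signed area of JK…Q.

Σ = (30) + (45) + (30) + (6) + (6) + (48) + (-4) + (19) = 180
Signed area = Σ/2 = 90 (positive ⇒ counter-clockwise traversal).

90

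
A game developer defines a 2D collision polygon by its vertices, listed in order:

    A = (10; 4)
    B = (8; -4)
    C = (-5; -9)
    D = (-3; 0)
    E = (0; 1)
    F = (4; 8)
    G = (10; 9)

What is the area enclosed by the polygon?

Apply the shoelace (surveyor's) formula: 2A = Σ (x_i·y_{i+1} − x_{i+1}·y_i), indices taken mod 7.
Σ = (-72) + (-92) + (-27) + (-3) + (-4) + (-44) + (-50) = -292
Area = |Σ|/2 = 146.

146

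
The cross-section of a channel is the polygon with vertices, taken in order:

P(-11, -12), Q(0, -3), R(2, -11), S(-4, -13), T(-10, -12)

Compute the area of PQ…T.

Σ = (33) + (6) + (-70) + (-82) + (-12) = -125
Area = |Σ|/2 = 62.5.

62.5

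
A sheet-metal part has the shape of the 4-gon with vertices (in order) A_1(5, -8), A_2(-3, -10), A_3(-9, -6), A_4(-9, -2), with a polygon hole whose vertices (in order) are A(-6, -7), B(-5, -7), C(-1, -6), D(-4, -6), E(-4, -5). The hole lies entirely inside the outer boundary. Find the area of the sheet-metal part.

47

Outer boundary:
Apply the surveyor's formula: 2A = Σ (x_i·y_{i+1} − x_{i+1}·y_i), indices taken mod 4.
A_1→A_2: (5)(-10) − (-3)(-8) = -74
A_2→A_3: (-3)(-6) − (-9)(-10) = -72
A_3→A_4: (-9)(-2) − (-9)(-6) = -36
A_4→A_1: (-9)(-8) − (5)(-2) = 82
Σ = -100
Area = |Σ|/2 = 50.
Hole:
Cross-terms: 7, 23, -18, -4, -2  ⇒  Σ = 6
Area = |Σ|/2 = 3.
Net area = 50 − 3 = 47.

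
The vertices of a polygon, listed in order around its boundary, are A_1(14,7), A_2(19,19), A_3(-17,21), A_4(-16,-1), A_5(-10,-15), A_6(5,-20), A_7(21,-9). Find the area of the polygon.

1180.5

Apply the shoelace (surveyor's) formula: 2A = Σ (x_i·y_{i+1} − x_{i+1}·y_i), indices taken mod 7.
Σ = (133) + (722) + (353) + (230) + (275) + (375) + (273) = 2361
Area = |Σ|/2 = 1180.5.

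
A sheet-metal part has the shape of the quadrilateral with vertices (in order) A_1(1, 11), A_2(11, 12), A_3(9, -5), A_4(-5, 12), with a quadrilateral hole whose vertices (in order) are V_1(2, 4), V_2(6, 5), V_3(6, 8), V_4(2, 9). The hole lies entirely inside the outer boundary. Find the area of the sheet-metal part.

112

Outer boundary:
Σ = (-109) + (-163) + (83) + (-67) = -256
Area = |Σ|/2 = 128.
Hole:
Σ = (-14) + (18) + (38) + (-10) = 32
Area = |Σ|/2 = 16.
Net area = 128 − 16 = 112.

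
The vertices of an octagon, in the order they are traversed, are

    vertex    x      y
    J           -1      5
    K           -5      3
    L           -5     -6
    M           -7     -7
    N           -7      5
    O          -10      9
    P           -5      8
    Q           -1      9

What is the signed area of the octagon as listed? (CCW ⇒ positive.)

-52.5

Σ = (22) + (45) + (-7) + (-84) + (-13) + (-35) + (-37) + (4) = -105
Signed area = Σ/2 = -52.5 (negative ⇒ clockwise traversal).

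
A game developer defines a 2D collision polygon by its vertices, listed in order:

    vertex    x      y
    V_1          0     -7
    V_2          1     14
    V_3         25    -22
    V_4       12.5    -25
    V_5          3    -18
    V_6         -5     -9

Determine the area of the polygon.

473.5

Apply the shoelace formula: 2A = Σ (x_i·y_{i+1} − x_{i+1}·y_i), indices taken mod 6.
V_1→V_2: (0)(14) − (1)(-7) = 7
V_2→V_3: (1)(-22) − (25)(14) = -372
V_3→V_4: (25)(-25) − (12.5)(-22) = -350
V_4→V_5: (12.5)(-18) − (3)(-25) = -150
V_5→V_6: (3)(-9) − (-5)(-18) = -117
V_6→V_1: (-5)(-7) − (0)(-9) = 35
Σ = -947
Area = |Σ|/2 = 473.5.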